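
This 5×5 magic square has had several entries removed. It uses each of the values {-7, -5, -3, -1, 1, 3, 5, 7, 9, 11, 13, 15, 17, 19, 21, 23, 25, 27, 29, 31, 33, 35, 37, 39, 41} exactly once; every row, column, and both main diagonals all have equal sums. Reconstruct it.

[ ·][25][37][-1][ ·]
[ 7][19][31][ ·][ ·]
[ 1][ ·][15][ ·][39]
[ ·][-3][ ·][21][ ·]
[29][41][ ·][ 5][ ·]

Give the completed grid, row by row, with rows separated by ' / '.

The 25 entries sum to 425, so each line sums to 425/5 = 85.
The remaining cell in column 2 is (3,2) = 85 − 82 = 3.
Using row 3: 1 + 3 + 15 + 39 + ? → (3,4) = 85 − 58 = 27.
Using column 4: -1 + 27 + 21 + 5 + ? → (2,4) = 85 − 52 = 33.
From anti-diagonal, 85 − (33 + 15 + (-3) + 29) gives (1,5) = 11.
The remaining cell in row 1 is (1,1) = 85 − 72 = 13.
From row 2, 85 − (7 + 19 + 31 + 33) gives (2,5) = -5.
The remaining cell in column 1 is (4,1) = 85 − 50 = 35.
The remaining cell in main diagonal is (5,5) = 85 − 68 = 17.
Using row 5: 29 + 41 + 5 + 17 + ? → (5,3) = 85 − 92 = -7.
Column 3 must total 85; the given cells sum to 76, so (4,3) = 9.
Column 5 must total 85; the given cells sum to 62, so (4,5) = 23.

13 25 37 -1 11 / 7 19 31 33 -5 / 1 3 15 27 39 / 35 -3 9 21 23 / 29 41 -7 5 17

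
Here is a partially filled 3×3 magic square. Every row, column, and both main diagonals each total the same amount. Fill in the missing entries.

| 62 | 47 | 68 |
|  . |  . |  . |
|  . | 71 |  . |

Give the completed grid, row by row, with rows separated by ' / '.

62 47 68 / 65 59 53 / 50 71 56

Row 1 is already complete: 62 + 47 + 68 = 177, so that is the magic constant.
Using column 2: 47 + 71 + ? → (2,2) = 177 − 118 = 59.
Main diagonal must total 177; the given cells sum to 121, so (3,3) = 56.
Anti-diagonal needs 177; the known cells sum to 127, so (3,1) = 50.
Column 1 needs 177; the known cells sum to 112, so (2,1) = 65.
The remaining cell in column 3 is (2,3) = 177 − 124 = 53.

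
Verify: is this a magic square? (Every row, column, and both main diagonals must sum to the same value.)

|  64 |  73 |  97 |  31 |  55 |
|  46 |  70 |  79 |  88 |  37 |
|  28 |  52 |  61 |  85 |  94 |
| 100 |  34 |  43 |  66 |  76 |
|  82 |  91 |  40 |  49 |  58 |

No — row 4 sums to 319 but column 3 sums to 320.

Row 1: 64 + 73 + 97 + 31 + 55 = 320.
Row 2: 46 + 70 + 79 + 88 + 37 = 320.
Row 3: 28 + 52 + 61 + 85 + 94 = 320.
Row 4: 100 + 34 + 43 + 66 + 76 = 319.
Row 5: 82 + 91 + 40 + 49 + 58 = 320.
Column 1: 64 + 46 + 28 + 100 + 82 = 320.
Column 2: 73 + 70 + 52 + 34 + 91 = 320.
Column 3: 97 + 79 + 61 + 43 + 40 = 320.
Column 4: 31 + 88 + 85 + 66 + 49 = 319.
Column 5: 55 + 37 + 94 + 76 + 58 = 320.
Main diagonal: 64 + 70 + 61 + 66 + 58 = 319.
Anti-diagonal: 55 + 88 + 61 + 34 + 82 = 320.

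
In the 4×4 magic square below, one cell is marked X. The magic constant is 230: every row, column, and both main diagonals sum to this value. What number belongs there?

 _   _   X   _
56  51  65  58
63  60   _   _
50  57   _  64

Row 4: 50 + 57 + 64 + ? = 230, so (4,3) = 59.
Column 1 needs 230; the known cells sum to 169, so (1,1) = 61.
The remaining cell in column 2 is (1,2) = 230 − 168 = 62.
The remaining cell in main diagonal is (3,3) = 230 − 176 = 54.
Anti-diagonal must total 230; the given cells sum to 175, so (1,4) = 55.
Using row 1: 61 + 62 + 55 + ? → (1,3) = 230 − 178 = 52.

52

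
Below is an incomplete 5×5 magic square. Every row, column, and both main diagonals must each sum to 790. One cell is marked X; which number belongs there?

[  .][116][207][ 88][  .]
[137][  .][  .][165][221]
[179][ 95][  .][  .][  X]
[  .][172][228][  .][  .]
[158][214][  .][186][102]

123

Row 5 needs 790; the known cells sum to 660, so (5,3) = 130.
Column 2 needs 790; the known cells sum to 597, so (2,2) = 193.
Row 2: 137 + 193 + 165 + 221 + ? = 790, so (2,3) = 74.
Column 3 needs 790; the known cells sum to 639, so (3,3) = 151.
Anti-diagonal must total 790; the given cells sum to 646, so (1,5) = 144.
Row 1 needs 790; the known cells sum to 555, so (1,1) = 235.
The remaining cell in column 1 is (4,1) = 790 − 709 = 81.
The remaining cell in main diagonal is (4,4) = 790 − 681 = 109.
Row 4 needs 790; the known cells sum to 590, so (4,5) = 200.
Column 4: 88 + 165 + 109 + 186 + ? = 790, so (3,4) = 242.
From column 5, 790 − (144 + 221 + 200 + 102) gives (3,5) = 123.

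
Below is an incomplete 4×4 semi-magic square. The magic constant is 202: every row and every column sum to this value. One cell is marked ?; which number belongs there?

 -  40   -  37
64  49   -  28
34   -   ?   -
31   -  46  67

From row 2, 202 − (64 + 49 + 28) gives (2,3) = 61.
Row 4 needs 202; the known cells sum to 144, so (4,2) = 58.
Column 1 needs 202; the known cells sum to 129, so (1,1) = 73.
Column 2: 40 + 49 + 58 + ? = 202, so (3,2) = 55.
From column 4, 202 − (37 + 28 + 67) gives (3,4) = 70.
Row 1 needs 202; the known cells sum to 150, so (1,3) = 52.
Row 3 needs 202; the known cells sum to 159, so (3,3) = 43.

43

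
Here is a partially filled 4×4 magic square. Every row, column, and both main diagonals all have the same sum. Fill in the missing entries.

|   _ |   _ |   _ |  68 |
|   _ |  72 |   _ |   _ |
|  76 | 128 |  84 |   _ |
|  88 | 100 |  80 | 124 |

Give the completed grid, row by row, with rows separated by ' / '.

112 92 120 68 / 116 72 108 96 / 76 128 84 104 / 88 100 80 124

Row 4 is already complete: 88 + 100 + 80 + 124 = 392, so that is the magic constant.
From row 3, 392 − (76 + 128 + 84) gives (3,4) = 104.
Column 2: 72 + 128 + 100 + ? = 392, so (1,2) = 92.
From column 4, 392 − (68 + 104 + 124) gives (2,4) = 96.
Main diagonal must total 392; the given cells sum to 280, so (1,1) = 112.
From anti-diagonal, 392 − (68 + 128 + 88) gives (2,3) = 108.
Row 1 must total 392; the given cells sum to 272, so (1,3) = 120.
Row 2 must total 392; the given cells sum to 276, so (2,1) = 116.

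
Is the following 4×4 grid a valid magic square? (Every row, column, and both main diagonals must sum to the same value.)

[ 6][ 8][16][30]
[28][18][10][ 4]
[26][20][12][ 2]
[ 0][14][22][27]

Row 1: 6 + 8 + 16 + 30 = 60.
Row 2: 28 + 18 + 10 + 4 = 60.
Row 3: 26 + 20 + 12 + 2 = 60.
Row 4: 0 + 14 + 22 + 27 = 63.
Column 1: 6 + 28 + 26 + 0 = 60.
Column 2: 8 + 18 + 20 + 14 = 60.
Column 3: 16 + 10 + 12 + 22 = 60.
Column 4: 30 + 4 + 2 + 27 = 63.
Main diagonal: 6 + 18 + 12 + 27 = 63.
Anti-diagonal: 30 + 10 + 20 + 0 = 60.

No — main diagonal sums to 63 but row 3 sums to 60.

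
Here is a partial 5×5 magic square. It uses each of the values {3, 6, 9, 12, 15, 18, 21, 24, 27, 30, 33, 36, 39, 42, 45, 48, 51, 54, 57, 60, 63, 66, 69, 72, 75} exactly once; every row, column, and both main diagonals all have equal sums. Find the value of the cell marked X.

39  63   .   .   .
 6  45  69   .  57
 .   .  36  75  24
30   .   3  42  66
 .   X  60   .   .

The 25 entries sum to 975, so each line sums to 975/5 = 195.
Row 2 must total 195; the given cells sum to 177, so (2,4) = 18.
Using row 4: 30 + 3 + 42 + 66 + ? → (4,2) = 195 − 141 = 54.
Column 3 must total 195; the given cells sum to 168, so (1,3) = 27.
The remaining cell in main diagonal is (5,5) = 195 − 162 = 33.
Column 5: 57 + 24 + 66 + 33 + ? = 195, so (1,5) = 15.
Using anti-diagonal: 15 + 18 + 36 + 54 + ? → (5,1) = 195 − 123 = 72.
Row 1 needs 195; the known cells sum to 144, so (1,4) = 51.
Column 1: 39 + 6 + 30 + 72 + ? = 195, so (3,1) = 48.
Column 4: 51 + 18 + 75 + 42 + ? = 195, so (5,4) = 9.
From row 3, 195 − (48 + 36 + 75 + 24) gives (3,2) = 12.
Using row 5: 72 + 60 + 9 + 33 + ? → (5,2) = 195 − 174 = 21.

21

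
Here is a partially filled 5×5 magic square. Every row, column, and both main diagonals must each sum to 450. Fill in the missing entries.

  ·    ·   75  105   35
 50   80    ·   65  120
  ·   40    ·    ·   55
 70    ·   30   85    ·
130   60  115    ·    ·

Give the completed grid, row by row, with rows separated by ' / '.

90 145 75 105 35 / 50 80 135 65 120 / 110 40 95 150 55 / 70 125 30 85 140 / 130 60 115 45 100

Using row 2: 50 + 80 + 65 + 120 + ? → (2,3) = 450 − 315 = 135.
Column 3: 75 + 135 + 30 + 115 + ? = 450, so (3,3) = 95.
The remaining cell in anti-diagonal is (4,2) = 450 − 325 = 125.
Row 4 needs 450; the known cells sum to 310, so (4,5) = 140.
The remaining cell in column 2 is (1,2) = 450 − 305 = 145.
Column 5 must total 450; the given cells sum to 350, so (5,5) = 100.
Main diagonal: 80 + 95 + 85 + 100 + ? = 450, so (1,1) = 90.
Row 5 needs 450; the known cells sum to 405, so (5,4) = 45.
Using column 1: 90 + 50 + 70 + 130 + ? → (3,1) = 450 − 340 = 110.
Column 4 must total 450; the given cells sum to 300, so (3,4) = 150.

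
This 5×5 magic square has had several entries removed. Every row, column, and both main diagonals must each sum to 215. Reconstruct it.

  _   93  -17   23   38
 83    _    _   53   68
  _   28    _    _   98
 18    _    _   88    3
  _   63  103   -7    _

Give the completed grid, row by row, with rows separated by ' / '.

Row 1 needs 215; the known cells sum to 137, so (1,1) = 78.
The remaining cell in column 4 is (3,4) = 215 − 157 = 58.
Column 5 needs 215; the known cells sum to 207, so (5,5) = 8.
From row 5, 215 − (63 + 103 + (-7) + 8) gives (5,1) = 48.
The remaining cell in column 1 is (3,1) = 215 − 227 = -12.
The remaining cell in row 3 is (3,3) = 215 − 172 = 43.
The remaining cell in main diagonal is (2,2) = 215 − 217 = -2.
The remaining cell in anti-diagonal is (4,2) = 215 − 182 = 33.
Using row 2: 83 + (-2) + 53 + 68 + ? → (2,3) = 215 − 202 = 13.
Using row 4: 18 + 33 + 88 + 3 + ? → (4,3) = 215 − 142 = 73.

78 93 -17 23 38 / 83 -2 13 53 68 / -12 28 43 58 98 / 18 33 73 88 3 / 48 63 103 -7 8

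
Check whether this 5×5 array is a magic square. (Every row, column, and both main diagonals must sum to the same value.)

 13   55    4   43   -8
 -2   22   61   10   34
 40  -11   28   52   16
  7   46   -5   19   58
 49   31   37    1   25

No — row 5 sums to 143 but column 3 sums to 125.

Row 1: 13 + 55 + 4 + 43 + (-8) = 107.
Row 2: -2 + 22 + 61 + 10 + 34 = 125.
Row 3: 40 + (-11) + 28 + 52 + 16 = 125.
Row 4: 7 + 46 + (-5) + 19 + 58 = 125.
Row 5: 49 + 31 + 37 + 1 + 25 = 143.
Column 1: 13 + (-2) + 40 + 7 + 49 = 107.
Column 2: 55 + 22 + (-11) + 46 + 31 = 143.
Column 3: 4 + 61 + 28 + (-5) + 37 = 125.
Column 4: 43 + 10 + 52 + 19 + 1 = 125.
Column 5: -8 + 34 + 16 + 58 + 25 = 125.
Main diagonal: 13 + 22 + 28 + 19 + 25 = 107.
Anti-diagonal: -8 + 10 + 28 + 46 + 49 = 125.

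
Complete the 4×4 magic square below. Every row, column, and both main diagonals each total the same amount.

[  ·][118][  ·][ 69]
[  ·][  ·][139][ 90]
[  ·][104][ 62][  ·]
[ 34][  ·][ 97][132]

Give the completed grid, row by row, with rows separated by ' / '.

111 118 48 69 / 76 41 139 90 / 125 104 62 55 / 34 83 97 132

Anti-diagonal is already complete: 69 + 139 + 104 + 34 = 346, so that is the magic constant.
Using row 4: 34 + 97 + 132 + ? → (4,2) = 346 − 263 = 83.
From column 2, 346 − (118 + 104 + 83) gives (2,2) = 41.
Using column 3: 139 + 62 + 97 + ? → (1,3) = 346 − 298 = 48.
From column 4, 346 − (69 + 90 + 132) gives (3,4) = 55.
The remaining cell in main diagonal is (1,1) = 346 − 235 = 111.
From row 2, 346 − (41 + 139 + 90) gives (2,1) = 76.
Row 3: 104 + 62 + 55 + ? = 346, so (3,1) = 125.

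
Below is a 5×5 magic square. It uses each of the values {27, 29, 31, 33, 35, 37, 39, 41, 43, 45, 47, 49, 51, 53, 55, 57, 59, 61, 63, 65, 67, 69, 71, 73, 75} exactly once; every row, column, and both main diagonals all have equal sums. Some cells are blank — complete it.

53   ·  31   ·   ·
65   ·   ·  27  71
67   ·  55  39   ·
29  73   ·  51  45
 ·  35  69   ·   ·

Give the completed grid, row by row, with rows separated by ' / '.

The 25 entries sum to 1275, so each line sums to 1275/5 = 255.
From row 4, 255 − (29 + 73 + 51 + 45) gives (4,3) = 57.
Column 1 needs 255; the known cells sum to 214, so (5,1) = 41.
Column 3 must total 255; the given cells sum to 212, so (2,3) = 43.
Anti-diagonal: 27 + 55 + 73 + 41 + ? = 255, so (1,5) = 59.
From row 2, 255 − (65 + 43 + 27 + 71) gives (2,2) = 49.
Main diagonal: 53 + 49 + 55 + 51 + ? = 255, so (5,5) = 47.
From row 5, 255 − (41 + 35 + 69 + 47) gives (5,4) = 63.
Column 4 needs 255; the known cells sum to 180, so (1,4) = 75.
The remaining cell in column 5 is (3,5) = 255 − 222 = 33.
The remaining cell in row 1 is (1,2) = 255 − 218 = 37.
Row 3: 67 + 55 + 39 + 33 + ? = 255, so (3,2) = 61.

53 37 31 75 59 / 65 49 43 27 71 / 67 61 55 39 33 / 29 73 57 51 45 / 41 35 69 63 47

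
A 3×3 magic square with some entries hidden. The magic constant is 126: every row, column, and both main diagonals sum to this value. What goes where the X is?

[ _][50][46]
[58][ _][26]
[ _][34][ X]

Row 1 must total 126; the given cells sum to 96, so (1,1) = 30.
Using row 2: 58 + 26 + ? → (2,2) = 126 − 84 = 42.
Column 1: 30 + 58 + ? = 126, so (3,1) = 38.
Using column 3: 46 + 26 + ? → (3,3) = 126 − 72 = 54.

54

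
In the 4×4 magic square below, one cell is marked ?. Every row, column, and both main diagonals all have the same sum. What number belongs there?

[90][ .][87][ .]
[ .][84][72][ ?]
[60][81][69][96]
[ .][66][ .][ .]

93

Row 3 is complete and sums to 306; that is the magic constant.
Column 2: 84 + 81 + 66 + ? = 306, so (1,2) = 75.
The remaining cell in column 3 is (4,3) = 306 − 228 = 78.
Main diagonal: 90 + 84 + 69 + ? = 306, so (4,4) = 63.
Using row 1: 90 + 75 + 87 + ? → (1,4) = 306 − 252 = 54.
Using row 4: 66 + 78 + 63 + ? → (4,1) = 306 − 207 = 99.
Using column 1: 90 + 60 + 99 + ? → (2,1) = 306 − 249 = 57.
Column 4 needs 306; the known cells sum to 213, so (2,4) = 93.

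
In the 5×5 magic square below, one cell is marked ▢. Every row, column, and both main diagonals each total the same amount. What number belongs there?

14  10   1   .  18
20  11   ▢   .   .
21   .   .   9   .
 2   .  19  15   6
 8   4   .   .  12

7

Column 1 is complete and sums to 65; that is the magic constant.
Row 1: 14 + 10 + 1 + 18 + ? = 65, so (1,4) = 22.
Using row 4: 2 + 19 + 15 + 6 + ? → (4,2) = 65 − 42 = 23.
Using column 2: 10 + 11 + 23 + 4 + ? → (3,2) = 65 − 48 = 17.
Main diagonal: 14 + 11 + 15 + 12 + ? = 65, so (3,3) = 13.
Using anti-diagonal: 18 + 13 + 23 + 8 + ? → (2,4) = 65 − 62 = 3.
Row 3 needs 65; the known cells sum to 60, so (3,5) = 5.
Using column 4: 22 + 3 + 9 + 15 + ? → (5,4) = 65 − 49 = 16.
Column 5 must total 65; the given cells sum to 41, so (2,5) = 24.
From row 2, 65 − (20 + 11 + 3 + 24) gives (2,3) = 7.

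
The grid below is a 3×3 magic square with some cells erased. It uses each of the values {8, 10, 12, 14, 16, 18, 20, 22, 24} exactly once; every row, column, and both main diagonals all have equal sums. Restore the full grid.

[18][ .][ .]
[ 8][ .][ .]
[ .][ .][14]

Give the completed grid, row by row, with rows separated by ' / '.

The 9 entries sum to 144, so each line sums to 144/3 = 48.
Using column 1: 18 + 8 + ? → (3,1) = 48 − 26 = 22.
Main diagonal must total 48; the given cells sum to 32, so (2,2) = 16.
Using anti-diagonal: 16 + 22 + ? → (1,3) = 48 − 38 = 10.
Row 1 must total 48; the given cells sum to 28, so (1,2) = 20.
Row 2 needs 48; the known cells sum to 24, so (2,3) = 24.
Row 3 must total 48; the given cells sum to 36, so (3,2) = 12.

18 20 10 / 8 16 24 / 22 12 14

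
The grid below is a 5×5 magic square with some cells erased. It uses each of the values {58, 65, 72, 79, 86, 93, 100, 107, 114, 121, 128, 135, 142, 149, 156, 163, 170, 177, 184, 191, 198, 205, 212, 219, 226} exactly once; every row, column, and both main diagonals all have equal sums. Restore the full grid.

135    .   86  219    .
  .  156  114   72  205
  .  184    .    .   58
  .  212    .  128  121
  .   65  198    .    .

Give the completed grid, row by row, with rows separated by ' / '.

135 93 86 219 177 / 163 156 114 72 205 / 226 184 142 100 58 / 79 212 170 128 121 / 107 65 198 191 149

The 25 entries sum to 3550, so each line sums to 3550/5 = 710.
Row 2 needs 710; the known cells sum to 547, so (2,1) = 163.
Column 2 needs 710; the known cells sum to 617, so (1,2) = 93.
Row 1 needs 710; the known cells sum to 533, so (1,5) = 177.
Column 5 needs 710; the known cells sum to 561, so (5,5) = 149.
Main diagonal needs 710; the known cells sum to 568, so (3,3) = 142.
Anti-diagonal: 177 + 72 + 142 + 212 + ? = 710, so (5,1) = 107.
From row 5, 710 − (107 + 65 + 198 + 149) gives (5,4) = 191.
The remaining cell in column 3 is (4,3) = 710 − 540 = 170.
The remaining cell in column 4 is (3,4) = 710 − 610 = 100.
Using row 3: 184 + 142 + 100 + 58 + ? → (3,1) = 710 − 484 = 226.
The remaining cell in row 4 is (4,1) = 710 − 631 = 79.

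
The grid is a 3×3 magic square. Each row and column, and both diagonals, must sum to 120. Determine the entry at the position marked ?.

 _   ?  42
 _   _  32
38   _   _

Column 3 must total 120; the given cells sum to 74, so (3,3) = 46.
Using anti-diagonal: 42 + 38 + ? → (2,2) = 120 − 80 = 40.
Row 2 needs 120; the known cells sum to 72, so (2,1) = 48.
Row 3 needs 120; the known cells sum to 84, so (3,2) = 36.
Using column 1: 48 + 38 + ? → (1,1) = 120 − 86 = 34.
From column 2, 120 − (40 + 36) gives (1,2) = 44.

44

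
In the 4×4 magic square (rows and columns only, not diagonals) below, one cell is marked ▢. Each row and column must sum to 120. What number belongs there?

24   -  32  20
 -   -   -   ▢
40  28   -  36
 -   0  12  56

From row 1, 120 − (24 + 32 + 20) gives (1,2) = 44.
Using row 3: 40 + 28 + 36 + ? → (3,3) = 120 − 104 = 16.
Row 4: 0 + 12 + 56 + ? = 120, so (4,1) = 52.
From column 1, 120 − (24 + 40 + 52) gives (2,1) = 4.
The remaining cell in column 2 is (2,2) = 120 − 72 = 48.
The remaining cell in column 3 is (2,3) = 120 − 60 = 60.
Column 4 needs 120; the known cells sum to 112, so (2,4) = 8.

8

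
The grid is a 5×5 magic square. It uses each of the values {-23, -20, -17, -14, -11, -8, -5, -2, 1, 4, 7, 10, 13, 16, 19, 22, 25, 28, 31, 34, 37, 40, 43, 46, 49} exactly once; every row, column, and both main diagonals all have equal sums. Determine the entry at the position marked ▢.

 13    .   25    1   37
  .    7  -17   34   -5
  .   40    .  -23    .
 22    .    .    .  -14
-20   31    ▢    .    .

-8

The 25 entries sum to 325, so each line sums to 325/5 = 65.
Row 1 needs 65; the known cells sum to 76, so (1,2) = -11.
Row 2 needs 65; the known cells sum to 19, so (2,1) = 46.
Using column 1: 13 + 46 + 22 + (-20) + ? → (3,1) = 65 − 61 = 4.
Column 2 must total 65; the given cells sum to 67, so (4,2) = -2.
Using anti-diagonal: 37 + 34 + (-2) + (-20) + ? → (3,3) = 65 − 49 = 16.
Row 3: 4 + 40 + 16 + (-23) + ? = 65, so (3,5) = 28.
The remaining cell in column 5 is (5,5) = 65 − 46 = 19.
Main diagonal: 13 + 7 + 16 + 19 + ? = 65, so (4,4) = 10.
From row 4, 65 − (22 + (-2) + 10 + (-14)) gives (4,3) = 49.
Column 3: 25 + (-17) + 16 + 49 + ? = 65, so (5,3) = -8.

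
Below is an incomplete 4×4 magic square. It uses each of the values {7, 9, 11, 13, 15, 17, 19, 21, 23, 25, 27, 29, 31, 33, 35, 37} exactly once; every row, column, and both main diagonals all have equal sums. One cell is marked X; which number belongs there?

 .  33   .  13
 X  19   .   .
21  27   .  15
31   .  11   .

The 16 entries sum to 352, so each line sums to 352/4 = 88.
From row 3, 88 − (21 + 27 + 15) gives (3,3) = 25.
The remaining cell in column 2 is (4,2) = 88 − 79 = 9.
Anti-diagonal must total 88; the given cells sum to 71, so (2,3) = 17.
Row 4 must total 88; the given cells sum to 51, so (4,4) = 37.
Column 3 must total 88; the given cells sum to 53, so (1,3) = 35.
Column 4 must total 88; the given cells sum to 65, so (2,4) = 23.
From main diagonal, 88 − (19 + 25 + 37) gives (1,1) = 7.
From row 2, 88 − (19 + 17 + 23) gives (2,1) = 29.

29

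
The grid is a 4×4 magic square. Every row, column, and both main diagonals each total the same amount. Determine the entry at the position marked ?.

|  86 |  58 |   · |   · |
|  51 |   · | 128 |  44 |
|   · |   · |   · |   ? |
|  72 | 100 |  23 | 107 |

114

Row 4 is complete and sums to 302; that is the magic constant.
From row 2, 302 − (51 + 128 + 44) gives (2,2) = 79.
Column 1: 86 + 51 + 72 + ? = 302, so (3,1) = 93.
Column 2 needs 302; the known cells sum to 237, so (3,2) = 65.
Main diagonal needs 302; the known cells sum to 272, so (3,3) = 30.
Using anti-diagonal: 128 + 65 + 72 + ? → (1,4) = 302 − 265 = 37.
The remaining cell in row 1 is (1,3) = 302 − 181 = 121.
Using row 3: 93 + 65 + 30 + ? → (3,4) = 302 − 188 = 114.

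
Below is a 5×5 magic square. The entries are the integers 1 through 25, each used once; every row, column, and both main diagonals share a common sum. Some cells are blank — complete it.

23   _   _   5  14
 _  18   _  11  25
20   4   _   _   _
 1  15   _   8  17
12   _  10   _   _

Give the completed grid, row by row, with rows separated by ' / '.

23 7 16 5 14 / 9 18 2 11 25 / 20 4 13 22 6 / 1 15 24 8 17 / 12 21 10 19 3

The entries are 1 through 25, which sum to 325, so each line sums to 325/5 = 65.
From row 4, 65 − (1 + 15 + 8 + 17) gives (4,3) = 24.
Using column 1: 23 + 20 + 1 + 12 + ? → (2,1) = 65 − 56 = 9.
The remaining cell in anti-diagonal is (3,3) = 65 − 52 = 13.
Using row 2: 9 + 18 + 11 + 25 + ? → (2,3) = 65 − 63 = 2.
From column 3, 65 − (2 + 13 + 24 + 10) gives (1,3) = 16.
Using main diagonal: 23 + 18 + 13 + 8 + ? → (5,5) = 65 − 62 = 3.
The remaining cell in row 1 is (1,2) = 65 − 58 = 7.
Column 2: 7 + 18 + 4 + 15 + ? = 65, so (5,2) = 21.
The remaining cell in column 5 is (3,5) = 65 − 59 = 6.
Row 3 must total 65; the given cells sum to 43, so (3,4) = 22.
Row 5: 12 + 21 + 10 + 3 + ? = 65, so (5,4) = 19.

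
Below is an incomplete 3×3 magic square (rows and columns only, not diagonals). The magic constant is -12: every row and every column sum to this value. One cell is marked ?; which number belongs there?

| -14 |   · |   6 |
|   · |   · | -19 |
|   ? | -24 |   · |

Using row 1: -14 + 6 + ? → (1,2) = -12 − (-8) = -4.
Column 2 must total -12; the given cells sum to -28, so (2,2) = 16.
Column 3 needs -12; the known cells sum to -13, so (3,3) = 1.
Using row 2: 16 + (-19) + ? → (2,1) = -12 − (-3) = -9.
The remaining cell in row 3 is (3,1) = -12 − (-23) = 11.

11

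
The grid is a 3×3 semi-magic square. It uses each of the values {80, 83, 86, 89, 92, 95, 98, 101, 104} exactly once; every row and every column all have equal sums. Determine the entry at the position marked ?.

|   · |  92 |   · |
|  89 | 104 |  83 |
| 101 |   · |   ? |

The 9 entries sum to 828, so each line sums to 828/3 = 276.
The remaining cell in column 1 is (1,1) = 276 − 190 = 86.
Column 2 needs 276; the known cells sum to 196, so (3,2) = 80.
Using row 1: 86 + 92 + ? → (1,3) = 276 − 178 = 98.
Row 3: 101 + 80 + ? = 276, so (3,3) = 95.

95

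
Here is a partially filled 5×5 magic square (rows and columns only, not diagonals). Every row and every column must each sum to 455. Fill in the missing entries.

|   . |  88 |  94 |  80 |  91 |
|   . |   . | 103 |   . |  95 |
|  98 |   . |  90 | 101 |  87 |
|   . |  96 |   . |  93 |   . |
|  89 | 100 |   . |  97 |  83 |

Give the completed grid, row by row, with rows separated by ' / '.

102 88 94 80 91 / 81 92 103 84 95 / 98 79 90 101 87 / 85 96 82 93 99 / 89 100 86 97 83

The remaining cell in row 1 is (1,1) = 455 − 353 = 102.
Using row 3: 98 + 90 + 101 + 87 + ? → (3,2) = 455 − 376 = 79.
Row 5 needs 455; the known cells sum to 369, so (5,3) = 86.
Using column 2: 88 + 79 + 96 + 100 + ? → (2,2) = 455 − 363 = 92.
Column 3: 94 + 103 + 90 + 86 + ? = 455, so (4,3) = 82.
Column 4 must total 455; the given cells sum to 371, so (2,4) = 84.
Column 5 needs 455; the known cells sum to 356, so (4,5) = 99.
Using row 2: 92 + 103 + 84 + 95 + ? → (2,1) = 455 − 374 = 81.
Row 4: 96 + 82 + 93 + 99 + ? = 455, so (4,1) = 85.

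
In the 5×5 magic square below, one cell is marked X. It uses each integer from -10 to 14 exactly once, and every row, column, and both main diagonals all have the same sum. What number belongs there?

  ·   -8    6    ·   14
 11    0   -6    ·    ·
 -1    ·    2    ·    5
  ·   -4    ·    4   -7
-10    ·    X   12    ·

-2

The entries are -10 through 14, which sum to 50, so each line sums to 50/5 = 10.
Anti-diagonal must total 10; the given cells sum to 2, so (2,4) = 8.
Using row 2: 11 + 0 + (-6) + 8 + ? → (2,5) = 10 − 13 = -3.
Column 5 needs 10; the known cells sum to 9, so (5,5) = 1.
The remaining cell in main diagonal is (1,1) = 10 − 7 = 3.
From row 1, 10 − (3 + (-8) + 6 + 14) gives (1,4) = -5.
From column 1, 10 − (3 + 11 + (-1) + (-10)) gives (4,1) = 7.
The remaining cell in column 4 is (3,4) = 10 − 19 = -9.
The remaining cell in row 3 is (3,2) = 10 − (-3) = 13.
Row 4 must total 10; the given cells sum to 0, so (4,3) = 10.
Column 2 needs 10; the known cells sum to 1, so (5,2) = 9.
Column 3: 6 + (-6) + 2 + 10 + ? = 10, so (5,3) = -2.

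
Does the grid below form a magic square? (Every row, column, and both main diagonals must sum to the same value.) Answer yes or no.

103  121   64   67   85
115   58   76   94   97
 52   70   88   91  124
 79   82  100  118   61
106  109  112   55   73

No — column 1 sums to 455 but row 3 sums to 425.

Row 1: 103 + 121 + 64 + 67 + 85 = 440.
Row 2: 115 + 58 + 76 + 94 + 97 = 440.
Row 3: 52 + 70 + 88 + 91 + 124 = 425.
Row 4: 79 + 82 + 100 + 118 + 61 = 440.
Row 5: 106 + 109 + 112 + 55 + 73 = 455.
Column 1: 103 + 115 + 52 + 79 + 106 = 455.
Column 2: 121 + 58 + 70 + 82 + 109 = 440.
Column 3: 64 + 76 + 88 + 100 + 112 = 440.
Column 4: 67 + 94 + 91 + 118 + 55 = 425.
Column 5: 85 + 97 + 124 + 61 + 73 = 440.
Main diagonal: 103 + 58 + 88 + 118 + 73 = 440.
Anti-diagonal: 85 + 94 + 88 + 82 + 106 = 455.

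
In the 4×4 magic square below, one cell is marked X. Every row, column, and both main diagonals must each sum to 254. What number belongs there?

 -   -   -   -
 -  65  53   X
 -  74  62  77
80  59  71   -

86

Row 3: 74 + 62 + 77 + ? = 254, so (3,1) = 41.
Row 4 needs 254; the known cells sum to 210, so (4,4) = 44.
From column 2, 254 − (65 + 74 + 59) gives (1,2) = 56.
Using column 3: 53 + 62 + 71 + ? → (1,3) = 254 − 186 = 68.
Main diagonal: 65 + 62 + 44 + ? = 254, so (1,1) = 83.
The remaining cell in anti-diagonal is (1,4) = 254 − 207 = 47.
Column 1 must total 254; the given cells sum to 204, so (2,1) = 50.
Column 4 needs 254; the known cells sum to 168, so (2,4) = 86.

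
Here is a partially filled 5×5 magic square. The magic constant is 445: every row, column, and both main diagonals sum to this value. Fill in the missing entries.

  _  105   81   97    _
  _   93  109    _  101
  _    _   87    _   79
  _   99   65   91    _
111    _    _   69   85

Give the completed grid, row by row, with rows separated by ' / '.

Column 3 needs 445; the known cells sum to 342, so (5,3) = 103.
From main diagonal, 445 − (93 + 87 + 91 + 85) gives (1,1) = 89.
Row 1: 89 + 105 + 81 + 97 + ? = 445, so (1,5) = 73.
The remaining cell in row 5 is (5,2) = 445 − 368 = 77.
Column 2 needs 445; the known cells sum to 374, so (3,2) = 71.
The remaining cell in column 5 is (4,5) = 445 − 338 = 107.
Using anti-diagonal: 73 + 87 + 99 + 111 + ? → (2,4) = 445 − 370 = 75.
Row 2 needs 445; the known cells sum to 378, so (2,1) = 67.
Row 4 must total 445; the given cells sum to 362, so (4,1) = 83.
The remaining cell in column 1 is (3,1) = 445 − 350 = 95.
Column 4 must total 445; the given cells sum to 332, so (3,4) = 113.

89 105 81 97 73 / 67 93 109 75 101 / 95 71 87 113 79 / 83 99 65 91 107 / 111 77 103 69 85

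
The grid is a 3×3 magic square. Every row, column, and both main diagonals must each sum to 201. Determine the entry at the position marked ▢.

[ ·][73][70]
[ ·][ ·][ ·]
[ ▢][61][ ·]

64

Row 1 must total 201; the given cells sum to 143, so (1,1) = 58.
Using column 2: 73 + 61 + ? → (2,2) = 201 − 134 = 67.
Main diagonal: 58 + 67 + ? = 201, so (3,3) = 76.
Anti-diagonal needs 201; the known cells sum to 137, so (3,1) = 64.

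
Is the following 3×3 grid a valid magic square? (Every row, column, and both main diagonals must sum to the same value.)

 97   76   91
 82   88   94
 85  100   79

Row 1: 97 + 76 + 91 = 264.
Row 2: 82 + 88 + 94 = 264.
Row 3: 85 + 100 + 79 = 264.
Column 1: 97 + 82 + 85 = 264.
Column 2: 76 + 88 + 100 = 264.
Column 3: 91 + 94 + 79 = 264.
Main diagonal: 97 + 88 + 79 = 264.
Anti-diagonal: 91 + 88 + 85 = 264.
All lines sum to 264.

Yes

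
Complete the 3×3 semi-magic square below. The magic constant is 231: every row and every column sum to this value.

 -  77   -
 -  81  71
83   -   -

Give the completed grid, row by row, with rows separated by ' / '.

The remaining cell in row 2 is (2,1) = 231 − 152 = 79.
Column 1: 79 + 83 + ? = 231, so (1,1) = 69.
From column 2, 231 − (77 + 81) gives (3,2) = 73.
The remaining cell in row 1 is (1,3) = 231 − 146 = 85.
Row 3: 83 + 73 + ? = 231, so (3,3) = 75.

69 77 85 / 79 81 71 / 83 73 75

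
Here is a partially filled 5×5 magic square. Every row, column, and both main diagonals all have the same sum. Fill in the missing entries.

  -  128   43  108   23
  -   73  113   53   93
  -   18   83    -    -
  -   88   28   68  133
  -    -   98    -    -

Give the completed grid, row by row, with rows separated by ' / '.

Column 3 is already complete: 43 + 113 + 83 + 28 + 98 = 365, so that is the magic constant.
Row 1 must total 365; the given cells sum to 302, so (1,1) = 63.
Using row 2: 73 + 113 + 53 + 93 + ? → (2,1) = 365 − 332 = 33.
From row 4, 365 − (88 + 28 + 68 + 133) gives (4,1) = 48.
The remaining cell in column 2 is (5,2) = 365 − 307 = 58.
Using main diagonal: 63 + 73 + 83 + 68 + ? → (5,5) = 365 − 287 = 78.
The remaining cell in anti-diagonal is (5,1) = 365 − 247 = 118.
The remaining cell in row 5 is (5,4) = 365 − 352 = 13.
The remaining cell in column 1 is (3,1) = 365 − 262 = 103.
Using column 4: 108 + 53 + 68 + 13 + ? → (3,4) = 365 − 242 = 123.
From column 5, 365 − (23 + 93 + 133 + 78) gives (3,5) = 38.

63 128 43 108 23 / 33 73 113 53 93 / 103 18 83 123 38 / 48 88 28 68 133 / 118 58 98 13 78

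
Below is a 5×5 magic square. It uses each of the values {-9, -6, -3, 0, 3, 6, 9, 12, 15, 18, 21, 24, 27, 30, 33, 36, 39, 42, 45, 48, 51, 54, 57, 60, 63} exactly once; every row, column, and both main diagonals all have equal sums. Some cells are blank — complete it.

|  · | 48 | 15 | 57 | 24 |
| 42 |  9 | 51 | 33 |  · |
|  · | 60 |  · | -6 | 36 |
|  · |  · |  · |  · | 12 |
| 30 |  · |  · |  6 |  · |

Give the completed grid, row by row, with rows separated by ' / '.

The 25 entries sum to 675, so each line sums to 675/5 = 135.
The remaining cell in row 1 is (1,1) = 135 − 144 = -9.
Row 2 needs 135; the known cells sum to 135, so (2,5) = 0.
The remaining cell in column 4 is (4,4) = 135 − 90 = 45.
Column 5 needs 135; the known cells sum to 72, so (5,5) = 63.
Using main diagonal: -9 + 9 + 45 + 63 + ? → (3,3) = 135 − 108 = 27.
Anti-diagonal must total 135; the given cells sum to 114, so (4,2) = 21.
Using row 3: 60 + 27 + (-6) + 36 + ? → (3,1) = 135 − 117 = 18.
From column 1, 135 − (-9 + 42 + 18 + 30) gives (4,1) = 54.
Using column 2: 48 + 9 + 60 + 21 + ? → (5,2) = 135 − 138 = -3.
Row 4 must total 135; the given cells sum to 132, so (4,3) = 3.
Row 5: 30 + (-3) + 6 + 63 + ? = 135, so (5,3) = 39.

-9 48 15 57 24 / 42 9 51 33 0 / 18 60 27 -6 36 / 54 21 3 45 12 / 30 -3 39 6 63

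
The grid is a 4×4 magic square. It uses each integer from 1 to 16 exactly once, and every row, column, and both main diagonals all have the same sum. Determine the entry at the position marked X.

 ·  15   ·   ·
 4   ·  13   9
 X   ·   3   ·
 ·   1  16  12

The entries are 1 through 16, which sum to 136, so each line sums to 136/4 = 34.
Row 2: 4 + 13 + 9 + ? = 34, so (2,2) = 8.
Row 4: 1 + 16 + 12 + ? = 34, so (4,1) = 5.
Using column 2: 15 + 8 + 1 + ? → (3,2) = 34 − 24 = 10.
Column 3 needs 34; the known cells sum to 32, so (1,3) = 2.
Using main diagonal: 8 + 3 + 12 + ? → (1,1) = 34 − 23 = 11.
Anti-diagonal: 13 + 10 + 5 + ? = 34, so (1,4) = 6.
The remaining cell in column 1 is (3,1) = 34 − 20 = 14.

14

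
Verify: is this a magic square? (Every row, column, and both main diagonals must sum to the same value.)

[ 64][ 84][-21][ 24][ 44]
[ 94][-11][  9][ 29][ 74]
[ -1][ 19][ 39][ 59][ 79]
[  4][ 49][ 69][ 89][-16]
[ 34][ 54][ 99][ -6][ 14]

Row 1: 64 + 84 + (-21) + 24 + 44 = 195.
Row 2: 94 + (-11) + 9 + 29 + 74 = 195.
Row 3: -1 + 19 + 39 + 59 + 79 = 195.
Row 4: 4 + 49 + 69 + 89 + (-16) = 195.
Row 5: 34 + 54 + 99 + (-6) + 14 = 195.
Column 1: 64 + 94 + (-1) + 4 + 34 = 195.
Column 2: 84 + (-11) + 19 + 49 + 54 = 195.
Column 3: -21 + 9 + 39 + 69 + 99 = 195.
Column 4: 24 + 29 + 59 + 89 + (-6) = 195.
Column 5: 44 + 74 + 79 + (-16) + 14 = 195.
Main diagonal: 64 + (-11) + 39 + 89 + 14 = 195.
Anti-diagonal: 44 + 29 + 39 + 49 + 34 = 195.
All lines sum to 195.

Yes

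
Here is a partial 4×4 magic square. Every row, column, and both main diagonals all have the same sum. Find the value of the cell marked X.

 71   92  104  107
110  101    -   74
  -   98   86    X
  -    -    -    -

Row 1 is complete and sums to 374; that is the magic constant.
Row 2 needs 374; the known cells sum to 285, so (2,3) = 89.
From column 2, 374 − (92 + 101 + 98) gives (4,2) = 83.
Column 3 needs 374; the known cells sum to 279, so (4,3) = 95.
Using main diagonal: 71 + 101 + 86 + ? → (4,4) = 374 − 258 = 116.
Anti-diagonal must total 374; the given cells sum to 294, so (4,1) = 80.
Column 1: 71 + 110 + 80 + ? = 374, so (3,1) = 113.
Using column 4: 107 + 74 + 116 + ? → (3,4) = 374 − 297 = 77.

77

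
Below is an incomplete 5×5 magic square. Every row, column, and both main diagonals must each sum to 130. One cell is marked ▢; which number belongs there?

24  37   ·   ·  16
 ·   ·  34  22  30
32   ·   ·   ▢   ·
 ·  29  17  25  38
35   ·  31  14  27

The remaining cell in row 4 is (4,1) = 130 − 109 = 21.
Row 5 must total 130; the given cells sum to 107, so (5,2) = 23.
Column 1 needs 130; the known cells sum to 112, so (2,1) = 18.
Column 5: 16 + 30 + 38 + 27 + ? = 130, so (3,5) = 19.
Anti-diagonal needs 130; the known cells sum to 102, so (3,3) = 28.
Row 2: 18 + 34 + 22 + 30 + ? = 130, so (2,2) = 26.
Column 2 must total 130; the given cells sum to 115, so (3,2) = 15.
Column 3: 34 + 28 + 17 + 31 + ? = 130, so (1,3) = 20.
Using row 1: 24 + 37 + 20 + 16 + ? → (1,4) = 130 − 97 = 33.
Using row 3: 32 + 15 + 28 + 19 + ? → (3,4) = 130 − 94 = 36.

36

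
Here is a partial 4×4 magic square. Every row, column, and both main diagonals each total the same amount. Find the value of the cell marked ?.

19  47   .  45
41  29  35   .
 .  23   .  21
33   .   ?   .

Anti-diagonal is complete and sums to 136; that is the magic constant.
Row 1 must total 136; the given cells sum to 111, so (1,3) = 25.
Row 2: 41 + 29 + 35 + ? = 136, so (2,4) = 31.
From column 1, 136 − (19 + 41 + 33) gives (3,1) = 43.
Column 2: 47 + 29 + 23 + ? = 136, so (4,2) = 37.
Column 4 must total 136; the given cells sum to 97, so (4,4) = 39.
The remaining cell in main diagonal is (3,3) = 136 − 87 = 49.
From row 4, 136 − (33 + 37 + 39) gives (4,3) = 27.

27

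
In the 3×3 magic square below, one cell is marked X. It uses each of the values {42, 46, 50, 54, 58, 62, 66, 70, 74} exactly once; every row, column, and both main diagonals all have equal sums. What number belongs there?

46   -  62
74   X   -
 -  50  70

58

The 9 entries sum to 522, so each line sums to 522/3 = 174.
From row 1, 174 − (46 + 62) gives (1,2) = 66.
From row 3, 174 − (50 + 70) gives (3,1) = 54.
Column 2 must total 174; the given cells sum to 116, so (2,2) = 58.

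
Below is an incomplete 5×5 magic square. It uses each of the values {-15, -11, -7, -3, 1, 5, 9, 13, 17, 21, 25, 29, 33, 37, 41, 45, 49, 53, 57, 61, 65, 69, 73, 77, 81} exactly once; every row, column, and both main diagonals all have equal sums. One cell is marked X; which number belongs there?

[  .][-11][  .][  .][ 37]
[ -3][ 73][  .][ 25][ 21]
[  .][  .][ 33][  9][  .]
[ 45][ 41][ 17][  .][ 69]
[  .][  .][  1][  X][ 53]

The 25 entries sum to 825, so each line sums to 825/5 = 165.
Row 2 needs 165; the known cells sum to 116, so (2,3) = 49.
Row 4 needs 165; the known cells sum to 172, so (4,4) = -7.
The remaining cell in column 3 is (1,3) = 165 − 100 = 65.
Column 5: 37 + 21 + 69 + 53 + ? = 165, so (3,5) = -15.
From main diagonal, 165 − (73 + 33 + (-7) + 53) gives (1,1) = 13.
Using anti-diagonal: 37 + 25 + 33 + 41 + ? → (5,1) = 165 − 136 = 29.
The remaining cell in row 1 is (1,4) = 165 − 104 = 61.
Column 1: 13 + (-3) + 45 + 29 + ? = 165, so (3,1) = 81.
Column 4: 61 + 25 + 9 + (-7) + ? = 165, so (5,4) = 77.

77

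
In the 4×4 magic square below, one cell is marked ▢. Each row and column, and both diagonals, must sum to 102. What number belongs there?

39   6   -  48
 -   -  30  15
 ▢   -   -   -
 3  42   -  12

36

Using row 1: 39 + 6 + 48 + ? → (1,3) = 102 − 93 = 9.
From row 4, 102 − (3 + 42 + 12) gives (4,3) = 45.
From column 3, 102 − (9 + 30 + 45) gives (3,3) = 18.
Column 4 needs 102; the known cells sum to 75, so (3,4) = 27.
The remaining cell in main diagonal is (2,2) = 102 − 69 = 33.
The remaining cell in anti-diagonal is (3,2) = 102 − 81 = 21.
Using row 2: 33 + 30 + 15 + ? → (2,1) = 102 − 78 = 24.
From row 3, 102 − (21 + 18 + 27) gives (3,1) = 36.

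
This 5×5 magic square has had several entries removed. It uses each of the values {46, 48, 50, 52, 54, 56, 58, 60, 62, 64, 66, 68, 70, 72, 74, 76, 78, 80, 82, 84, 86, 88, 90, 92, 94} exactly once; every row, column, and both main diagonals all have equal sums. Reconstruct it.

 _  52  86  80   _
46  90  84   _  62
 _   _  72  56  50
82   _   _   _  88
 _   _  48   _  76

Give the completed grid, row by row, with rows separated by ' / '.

The 25 entries sum to 1750, so each line sums to 1750/5 = 350.
Row 2 needs 350; the known cells sum to 282, so (2,4) = 68.
Column 3: 86 + 84 + 72 + 48 + ? = 350, so (4,3) = 60.
Column 5: 62 + 50 + 88 + 76 + ? = 350, so (1,5) = 74.
Row 1 needs 350; the known cells sum to 292, so (1,1) = 58.
Main diagonal needs 350; the known cells sum to 296, so (4,4) = 54.
The remaining cell in row 4 is (4,2) = 350 − 284 = 66.
Column 4 needs 350; the known cells sum to 258, so (5,4) = 92.
Anti-diagonal: 74 + 68 + 72 + 66 + ? = 350, so (5,1) = 70.
Row 5: 70 + 48 + 92 + 76 + ? = 350, so (5,2) = 64.
From column 1, 350 − (58 + 46 + 82 + 70) gives (3,1) = 94.
Column 2 needs 350; the known cells sum to 272, so (3,2) = 78.

58 52 86 80 74 / 46 90 84 68 62 / 94 78 72 56 50 / 82 66 60 54 88 / 70 64 48 92 76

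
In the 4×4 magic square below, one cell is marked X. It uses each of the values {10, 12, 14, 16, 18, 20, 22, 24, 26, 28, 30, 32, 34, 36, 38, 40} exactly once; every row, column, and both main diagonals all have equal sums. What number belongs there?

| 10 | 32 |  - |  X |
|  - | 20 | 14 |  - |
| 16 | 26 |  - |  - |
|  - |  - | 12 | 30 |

24

The 16 entries sum to 400, so each line sums to 400/4 = 100.
Column 2 needs 100; the known cells sum to 78, so (4,2) = 22.
From main diagonal, 100 − (10 + 20 + 30) gives (3,3) = 40.
Row 3: 16 + 26 + 40 + ? = 100, so (3,4) = 18.
Row 4: 22 + 12 + 30 + ? = 100, so (4,1) = 36.
Column 1 must total 100; the given cells sum to 62, so (2,1) = 38.
The remaining cell in column 3 is (1,3) = 100 − 66 = 34.
Anti-diagonal needs 100; the known cells sum to 76, so (1,4) = 24.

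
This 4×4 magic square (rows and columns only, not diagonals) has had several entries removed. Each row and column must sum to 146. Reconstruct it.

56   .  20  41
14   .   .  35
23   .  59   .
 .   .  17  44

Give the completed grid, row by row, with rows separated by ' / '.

The remaining cell in row 1 is (1,2) = 146 − 117 = 29.
From column 1, 146 − (56 + 14 + 23) gives (4,1) = 53.
Column 3 needs 146; the known cells sum to 96, so (2,3) = 50.
Column 4 must total 146; the given cells sum to 120, so (3,4) = 26.
Row 2: 14 + 50 + 35 + ? = 146, so (2,2) = 47.
Using row 3: 23 + 59 + 26 + ? → (3,2) = 146 − 108 = 38.
Row 4: 53 + 17 + 44 + ? = 146, so (4,2) = 32.

56 29 20 41 / 14 47 50 35 / 23 38 59 26 / 53 32 17 44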